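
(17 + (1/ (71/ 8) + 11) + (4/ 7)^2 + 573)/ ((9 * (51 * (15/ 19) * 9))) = 13251911/ 71858745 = 0.18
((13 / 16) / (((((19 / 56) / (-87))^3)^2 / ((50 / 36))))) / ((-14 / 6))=-6467817627965946470400 / 47045881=-137478935253990.60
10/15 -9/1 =-25/3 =-8.33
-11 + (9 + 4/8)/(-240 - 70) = -6839/620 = -11.03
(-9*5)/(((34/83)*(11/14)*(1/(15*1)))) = -392175/187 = -2097.19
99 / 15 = 33 / 5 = 6.60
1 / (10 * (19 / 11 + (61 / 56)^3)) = 965888 / 29167475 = 0.03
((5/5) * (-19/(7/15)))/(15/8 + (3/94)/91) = -464360/21389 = -21.71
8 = 8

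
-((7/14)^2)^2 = -1/16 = -0.06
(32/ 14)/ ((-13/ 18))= -288/ 91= -3.16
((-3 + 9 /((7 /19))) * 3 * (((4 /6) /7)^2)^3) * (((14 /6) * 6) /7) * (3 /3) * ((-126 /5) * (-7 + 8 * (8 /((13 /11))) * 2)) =-1123840 /4588311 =-0.24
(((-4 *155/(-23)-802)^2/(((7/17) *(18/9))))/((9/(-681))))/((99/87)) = -1975641206302/40733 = -48502226.85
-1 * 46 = -46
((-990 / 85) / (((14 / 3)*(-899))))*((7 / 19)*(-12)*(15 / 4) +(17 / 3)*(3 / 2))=-91179 / 4065278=-0.02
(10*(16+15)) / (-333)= -310 / 333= -0.93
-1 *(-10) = 10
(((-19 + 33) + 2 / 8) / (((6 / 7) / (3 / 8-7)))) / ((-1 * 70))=1007 / 640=1.57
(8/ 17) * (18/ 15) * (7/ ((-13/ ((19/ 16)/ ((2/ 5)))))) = -399/ 442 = -0.90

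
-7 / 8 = -0.88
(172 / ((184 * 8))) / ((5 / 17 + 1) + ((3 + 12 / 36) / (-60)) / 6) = 19737 / 217028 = 0.09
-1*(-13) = 13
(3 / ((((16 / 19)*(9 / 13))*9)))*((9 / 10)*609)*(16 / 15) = 334.27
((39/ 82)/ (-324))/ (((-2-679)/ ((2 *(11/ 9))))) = 143/ 27139212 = 0.00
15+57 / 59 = 942 / 59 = 15.97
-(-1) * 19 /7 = 19 /7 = 2.71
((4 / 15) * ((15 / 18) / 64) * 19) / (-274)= -19 / 78912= -0.00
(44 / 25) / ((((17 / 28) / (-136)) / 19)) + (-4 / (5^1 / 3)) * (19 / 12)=-187359 / 25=-7494.36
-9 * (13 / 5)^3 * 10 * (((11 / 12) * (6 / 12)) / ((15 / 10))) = -24167 / 50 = -483.34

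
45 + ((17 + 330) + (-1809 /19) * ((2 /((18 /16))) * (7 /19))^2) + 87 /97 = 702686591 /1995969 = 352.05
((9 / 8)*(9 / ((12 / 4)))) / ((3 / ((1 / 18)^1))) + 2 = 33 / 16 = 2.06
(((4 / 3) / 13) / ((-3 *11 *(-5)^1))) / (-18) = -2 / 57915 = -0.00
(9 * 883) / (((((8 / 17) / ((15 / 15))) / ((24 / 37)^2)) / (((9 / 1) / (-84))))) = -7295346 / 9583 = -761.28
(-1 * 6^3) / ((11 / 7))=-1512 / 11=-137.45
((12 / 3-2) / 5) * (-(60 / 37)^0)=-2 / 5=-0.40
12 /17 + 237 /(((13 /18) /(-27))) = -1957938 /221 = -8859.45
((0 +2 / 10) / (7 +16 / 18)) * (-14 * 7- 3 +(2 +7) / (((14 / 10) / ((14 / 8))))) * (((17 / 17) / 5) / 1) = -0.46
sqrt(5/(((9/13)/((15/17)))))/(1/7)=35 * sqrt(663)/51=17.67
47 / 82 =0.57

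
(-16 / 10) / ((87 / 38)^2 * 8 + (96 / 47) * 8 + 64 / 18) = -0.03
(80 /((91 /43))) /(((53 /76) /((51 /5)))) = 2666688 /4823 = 552.91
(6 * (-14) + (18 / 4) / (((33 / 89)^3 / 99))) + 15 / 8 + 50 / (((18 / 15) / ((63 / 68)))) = 143097477 / 16456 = 8695.76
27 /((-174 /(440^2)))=-871200 /29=-30041.38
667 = 667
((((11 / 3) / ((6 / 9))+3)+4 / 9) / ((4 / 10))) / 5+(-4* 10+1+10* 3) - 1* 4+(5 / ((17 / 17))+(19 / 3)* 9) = 1925 / 36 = 53.47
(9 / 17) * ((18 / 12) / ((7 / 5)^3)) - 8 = -89921 / 11662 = -7.71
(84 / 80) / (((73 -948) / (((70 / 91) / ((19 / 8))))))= -12 / 30875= -0.00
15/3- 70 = -65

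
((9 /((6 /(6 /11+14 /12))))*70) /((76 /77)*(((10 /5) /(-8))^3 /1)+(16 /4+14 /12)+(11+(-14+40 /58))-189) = -0.97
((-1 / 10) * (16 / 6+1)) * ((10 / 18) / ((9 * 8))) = -11 / 3888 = -0.00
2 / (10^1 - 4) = 1 / 3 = 0.33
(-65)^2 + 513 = 4738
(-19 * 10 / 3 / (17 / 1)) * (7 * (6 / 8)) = -665 / 34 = -19.56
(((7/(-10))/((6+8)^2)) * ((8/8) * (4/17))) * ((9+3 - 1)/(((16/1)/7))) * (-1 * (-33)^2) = 11979/2720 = 4.40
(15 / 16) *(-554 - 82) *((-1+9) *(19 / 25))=-18126 / 5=-3625.20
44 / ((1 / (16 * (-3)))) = -2112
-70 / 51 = -1.37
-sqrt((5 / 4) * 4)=-sqrt(5)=-2.24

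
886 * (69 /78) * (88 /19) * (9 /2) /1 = 4034844 /247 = 16335.40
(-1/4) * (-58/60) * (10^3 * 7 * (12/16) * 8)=10150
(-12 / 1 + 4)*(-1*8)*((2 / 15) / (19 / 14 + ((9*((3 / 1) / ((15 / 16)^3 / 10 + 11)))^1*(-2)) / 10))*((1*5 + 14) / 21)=441587968 / 49753701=8.88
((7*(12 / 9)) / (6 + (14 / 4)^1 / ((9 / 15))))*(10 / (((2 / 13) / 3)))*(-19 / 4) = -51870 / 71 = -730.56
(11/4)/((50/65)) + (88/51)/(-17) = 120461/34680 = 3.47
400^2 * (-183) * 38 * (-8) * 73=649781760000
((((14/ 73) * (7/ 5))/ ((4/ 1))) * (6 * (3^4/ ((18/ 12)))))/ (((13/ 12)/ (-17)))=-1619352/ 4745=-341.28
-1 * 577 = -577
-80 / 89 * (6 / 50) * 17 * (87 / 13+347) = -3751968 / 5785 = -648.57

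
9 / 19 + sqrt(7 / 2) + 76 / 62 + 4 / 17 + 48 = sqrt(14) / 2 + 499997 / 10013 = 51.81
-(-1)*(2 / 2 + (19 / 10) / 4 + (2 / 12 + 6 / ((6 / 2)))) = 3.64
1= 1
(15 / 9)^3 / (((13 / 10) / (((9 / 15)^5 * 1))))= 18 / 65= 0.28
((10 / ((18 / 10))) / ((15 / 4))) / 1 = 1.48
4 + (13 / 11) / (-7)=295 / 77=3.83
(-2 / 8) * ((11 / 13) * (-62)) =341 / 26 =13.12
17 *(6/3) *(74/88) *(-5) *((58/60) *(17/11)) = -310097/1452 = -213.57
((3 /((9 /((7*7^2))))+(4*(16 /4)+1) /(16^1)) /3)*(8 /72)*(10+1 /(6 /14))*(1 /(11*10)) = 204943 /427680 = 0.48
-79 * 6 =-474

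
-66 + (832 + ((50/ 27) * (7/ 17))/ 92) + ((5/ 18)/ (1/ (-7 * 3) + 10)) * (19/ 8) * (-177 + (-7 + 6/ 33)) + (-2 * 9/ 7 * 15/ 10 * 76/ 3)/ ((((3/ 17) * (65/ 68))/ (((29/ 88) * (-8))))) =10605979217507/ 4649725080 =2280.99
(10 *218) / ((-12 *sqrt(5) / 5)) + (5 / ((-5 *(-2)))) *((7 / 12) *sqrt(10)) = -545 *sqrt(5) / 3 + 7 *sqrt(10) / 24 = -405.30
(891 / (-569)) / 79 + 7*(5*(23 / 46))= 1571503 / 89902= 17.48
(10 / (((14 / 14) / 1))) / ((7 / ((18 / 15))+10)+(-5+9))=60 / 119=0.50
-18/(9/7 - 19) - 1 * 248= -246.98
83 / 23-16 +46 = 773 / 23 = 33.61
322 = 322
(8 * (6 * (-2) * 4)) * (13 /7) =-713.14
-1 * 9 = -9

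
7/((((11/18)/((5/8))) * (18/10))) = 175/44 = 3.98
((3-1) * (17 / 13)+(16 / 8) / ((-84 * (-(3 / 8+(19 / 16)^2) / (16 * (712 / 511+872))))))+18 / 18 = 4037629615 / 21250957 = 190.00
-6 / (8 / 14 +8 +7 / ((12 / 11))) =-504 / 1259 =-0.40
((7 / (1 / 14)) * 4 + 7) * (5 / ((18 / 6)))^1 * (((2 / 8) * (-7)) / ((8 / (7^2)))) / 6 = -228095 / 192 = -1187.99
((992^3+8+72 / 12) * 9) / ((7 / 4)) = 35142894072 / 7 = 5020413438.86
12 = 12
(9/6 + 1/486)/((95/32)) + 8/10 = 30148/23085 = 1.31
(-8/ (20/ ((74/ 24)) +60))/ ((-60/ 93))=1147/ 6150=0.19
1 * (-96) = -96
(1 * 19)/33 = 19/33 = 0.58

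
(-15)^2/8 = 225/8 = 28.12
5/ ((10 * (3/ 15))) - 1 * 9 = -13/ 2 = -6.50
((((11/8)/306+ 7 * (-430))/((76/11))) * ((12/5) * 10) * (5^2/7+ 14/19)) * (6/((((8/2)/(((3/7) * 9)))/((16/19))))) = -1253973422889/5713547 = -219473.72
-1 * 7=-7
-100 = -100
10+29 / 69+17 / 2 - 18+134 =134.92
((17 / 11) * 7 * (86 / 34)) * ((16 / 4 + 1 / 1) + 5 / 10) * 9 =2709 / 2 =1354.50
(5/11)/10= 0.05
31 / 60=0.52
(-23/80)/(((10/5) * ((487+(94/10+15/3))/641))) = -641/3488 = -0.18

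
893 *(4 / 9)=3572 / 9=396.89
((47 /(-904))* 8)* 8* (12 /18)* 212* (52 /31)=-8290048 /10509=-788.85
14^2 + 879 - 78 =997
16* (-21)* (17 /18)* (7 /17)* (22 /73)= -8624 /219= -39.38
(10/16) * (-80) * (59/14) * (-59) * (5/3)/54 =435125/1134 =383.71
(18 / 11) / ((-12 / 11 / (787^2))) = -1858107 / 2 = -929053.50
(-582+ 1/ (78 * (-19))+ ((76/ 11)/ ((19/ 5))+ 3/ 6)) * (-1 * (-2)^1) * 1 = -9449984/ 8151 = -1159.36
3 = 3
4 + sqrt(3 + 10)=sqrt(13) + 4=7.61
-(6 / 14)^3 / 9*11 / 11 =-3 / 343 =-0.01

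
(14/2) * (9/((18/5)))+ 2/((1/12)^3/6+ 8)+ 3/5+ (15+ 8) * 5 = 22121431/165890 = 133.35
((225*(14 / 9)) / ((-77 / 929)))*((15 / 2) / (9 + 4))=-348375 / 143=-2436.19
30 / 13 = 2.31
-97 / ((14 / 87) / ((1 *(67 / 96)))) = -188471 / 448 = -420.69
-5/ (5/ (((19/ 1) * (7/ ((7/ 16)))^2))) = -4864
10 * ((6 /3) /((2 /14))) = 140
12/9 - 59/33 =-5/11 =-0.45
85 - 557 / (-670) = 57507 / 670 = 85.83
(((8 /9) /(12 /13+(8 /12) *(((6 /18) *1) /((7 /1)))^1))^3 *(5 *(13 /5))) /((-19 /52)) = -32602495744 /1135752949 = -28.71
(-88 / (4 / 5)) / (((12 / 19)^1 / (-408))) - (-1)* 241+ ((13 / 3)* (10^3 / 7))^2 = 200443741 / 441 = 454520.95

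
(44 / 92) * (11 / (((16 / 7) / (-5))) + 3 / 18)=-12617 / 1104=-11.43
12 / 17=0.71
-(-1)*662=662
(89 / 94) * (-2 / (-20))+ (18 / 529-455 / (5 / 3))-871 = -568801439 / 497260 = -1143.87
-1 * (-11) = 11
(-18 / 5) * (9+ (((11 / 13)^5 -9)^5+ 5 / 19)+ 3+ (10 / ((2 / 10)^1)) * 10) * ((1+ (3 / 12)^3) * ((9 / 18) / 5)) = 11008084321965526735924693537310475 / 660045736775234543530259958976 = 16677.76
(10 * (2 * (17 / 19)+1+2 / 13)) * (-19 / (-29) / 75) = 1454 / 5655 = 0.26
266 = 266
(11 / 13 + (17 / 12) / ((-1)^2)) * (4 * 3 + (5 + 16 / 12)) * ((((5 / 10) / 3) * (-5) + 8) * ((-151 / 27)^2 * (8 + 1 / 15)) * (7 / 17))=3224579963143 / 104398632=30887.19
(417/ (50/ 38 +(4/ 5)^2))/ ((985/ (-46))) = -9.96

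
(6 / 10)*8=24 / 5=4.80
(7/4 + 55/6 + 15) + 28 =647/12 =53.92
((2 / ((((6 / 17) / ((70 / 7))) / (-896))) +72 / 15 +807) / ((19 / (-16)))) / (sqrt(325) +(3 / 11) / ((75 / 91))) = -1154111420 / 26932329 +226700457500*sqrt(13) / 350120277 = 2291.72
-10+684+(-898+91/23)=-5061/23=-220.04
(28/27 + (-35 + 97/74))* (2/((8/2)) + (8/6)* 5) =-2805277/11988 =-234.01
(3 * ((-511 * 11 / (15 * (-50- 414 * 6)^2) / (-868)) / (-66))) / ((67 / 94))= -3431 / 800204460720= -0.00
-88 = -88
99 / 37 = 2.68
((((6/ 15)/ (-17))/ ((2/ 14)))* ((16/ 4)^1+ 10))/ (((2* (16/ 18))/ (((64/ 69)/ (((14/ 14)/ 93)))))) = -218736/ 1955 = -111.89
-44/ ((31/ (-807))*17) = 35508/ 527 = 67.38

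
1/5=0.20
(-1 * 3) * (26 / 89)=-78 / 89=-0.88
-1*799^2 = -638401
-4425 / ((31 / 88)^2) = -34267200 / 961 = -35657.86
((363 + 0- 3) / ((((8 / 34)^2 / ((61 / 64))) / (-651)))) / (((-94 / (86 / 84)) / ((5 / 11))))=5287377825 / 264704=19974.68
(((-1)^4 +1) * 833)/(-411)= -1666/411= -4.05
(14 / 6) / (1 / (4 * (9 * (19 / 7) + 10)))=964 / 3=321.33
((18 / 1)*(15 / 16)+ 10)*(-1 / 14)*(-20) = 1075 / 28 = 38.39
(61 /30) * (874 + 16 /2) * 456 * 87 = 355738824 /5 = 71147764.80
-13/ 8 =-1.62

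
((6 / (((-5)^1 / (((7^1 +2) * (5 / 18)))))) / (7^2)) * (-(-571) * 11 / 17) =-18843 / 833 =-22.62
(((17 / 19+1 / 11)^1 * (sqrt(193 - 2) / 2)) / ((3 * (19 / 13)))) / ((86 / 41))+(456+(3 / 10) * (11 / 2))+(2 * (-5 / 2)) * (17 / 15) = 54899 * sqrt(191) / 1024518+27119 / 60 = 452.72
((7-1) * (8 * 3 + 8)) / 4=48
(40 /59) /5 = 8 /59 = 0.14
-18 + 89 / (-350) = -6389 / 350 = -18.25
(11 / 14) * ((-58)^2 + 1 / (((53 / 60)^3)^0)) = 37015 / 14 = 2643.93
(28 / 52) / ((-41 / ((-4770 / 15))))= 4.18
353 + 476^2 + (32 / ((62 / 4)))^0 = 226930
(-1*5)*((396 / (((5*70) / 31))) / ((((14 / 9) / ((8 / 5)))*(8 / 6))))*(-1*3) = 497178 / 1225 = 405.86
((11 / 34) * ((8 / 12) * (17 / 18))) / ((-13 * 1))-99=-69509 / 702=-99.02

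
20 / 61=0.33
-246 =-246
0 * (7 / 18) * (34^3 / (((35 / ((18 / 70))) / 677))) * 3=0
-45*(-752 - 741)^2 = -100307205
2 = 2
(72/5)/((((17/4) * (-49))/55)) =-3168/833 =-3.80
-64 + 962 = 898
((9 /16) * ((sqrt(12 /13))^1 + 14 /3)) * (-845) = -17745 /8 - 585 * sqrt(39) /8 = -2674.79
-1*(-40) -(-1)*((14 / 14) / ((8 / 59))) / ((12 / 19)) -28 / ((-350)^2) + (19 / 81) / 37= 21685234721 / 419580000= 51.68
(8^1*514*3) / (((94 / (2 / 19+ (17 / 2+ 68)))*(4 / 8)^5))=287280768 / 893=321702.99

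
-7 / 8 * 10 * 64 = -560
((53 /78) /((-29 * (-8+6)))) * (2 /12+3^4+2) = 26447 /27144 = 0.97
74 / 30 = 37 / 15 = 2.47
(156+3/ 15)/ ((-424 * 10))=-781/ 21200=-0.04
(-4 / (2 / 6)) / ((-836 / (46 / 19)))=138 / 3971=0.03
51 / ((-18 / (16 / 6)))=-68 / 9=-7.56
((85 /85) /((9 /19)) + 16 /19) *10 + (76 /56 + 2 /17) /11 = 13280921 /447678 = 29.67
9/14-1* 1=-5/14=-0.36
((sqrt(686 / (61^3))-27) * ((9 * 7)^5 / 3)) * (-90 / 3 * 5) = 1339789333050-347352790050 * sqrt(854) / 3721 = 1337061360116.91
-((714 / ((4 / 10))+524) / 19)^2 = -5331481 / 361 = -14768.65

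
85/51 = 5/3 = 1.67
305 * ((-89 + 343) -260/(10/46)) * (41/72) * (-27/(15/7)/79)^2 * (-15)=1558455633/24964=62428.12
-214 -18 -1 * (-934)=702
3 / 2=1.50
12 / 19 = 0.63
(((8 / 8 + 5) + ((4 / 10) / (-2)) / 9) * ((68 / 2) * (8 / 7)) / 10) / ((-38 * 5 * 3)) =-18292 / 448875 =-0.04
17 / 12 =1.42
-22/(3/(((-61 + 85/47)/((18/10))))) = 306020/1269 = 241.15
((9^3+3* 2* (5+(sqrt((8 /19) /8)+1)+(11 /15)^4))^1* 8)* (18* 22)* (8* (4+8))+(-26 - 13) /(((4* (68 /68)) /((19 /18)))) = 1824768* sqrt(19) /19+3497784624377 /15000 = 233604272.11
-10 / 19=-0.53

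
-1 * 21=-21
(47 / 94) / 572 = 1 / 1144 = 0.00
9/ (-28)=-9/ 28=-0.32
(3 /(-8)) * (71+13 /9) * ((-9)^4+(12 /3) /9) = -9625639 /54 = -178252.57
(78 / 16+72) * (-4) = -615 / 2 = -307.50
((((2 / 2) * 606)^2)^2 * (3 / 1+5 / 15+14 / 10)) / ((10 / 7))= 11171092168152 / 25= 446843686726.08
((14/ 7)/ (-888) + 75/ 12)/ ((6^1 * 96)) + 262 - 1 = 33375979/ 127872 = 261.01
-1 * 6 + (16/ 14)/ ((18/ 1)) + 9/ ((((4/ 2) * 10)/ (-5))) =-2063/ 252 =-8.19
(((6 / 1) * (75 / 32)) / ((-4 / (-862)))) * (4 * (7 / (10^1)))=135765 / 16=8485.31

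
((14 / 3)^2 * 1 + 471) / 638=4435 / 5742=0.77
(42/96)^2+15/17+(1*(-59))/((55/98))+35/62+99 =-33309079/7420160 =-4.49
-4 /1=-4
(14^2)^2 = 38416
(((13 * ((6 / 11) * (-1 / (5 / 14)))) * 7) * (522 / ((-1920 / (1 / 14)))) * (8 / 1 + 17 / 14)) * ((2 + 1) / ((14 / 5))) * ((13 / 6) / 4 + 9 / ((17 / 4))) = 13568607 / 191488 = 70.86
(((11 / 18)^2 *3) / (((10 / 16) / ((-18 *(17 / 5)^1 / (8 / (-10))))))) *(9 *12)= 74052 / 5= 14810.40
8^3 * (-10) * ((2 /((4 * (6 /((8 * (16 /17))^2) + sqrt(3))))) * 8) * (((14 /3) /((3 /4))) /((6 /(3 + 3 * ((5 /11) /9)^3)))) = 1317459576781537280 /583852883417991 -37344736515551395840 * sqrt(3) /1751558650253973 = -34672.32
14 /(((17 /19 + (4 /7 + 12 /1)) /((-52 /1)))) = -96824 /1791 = -54.06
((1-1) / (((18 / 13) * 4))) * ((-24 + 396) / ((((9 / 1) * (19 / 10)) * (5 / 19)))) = 0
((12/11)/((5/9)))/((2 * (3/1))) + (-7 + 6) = -37/55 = -0.67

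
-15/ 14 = -1.07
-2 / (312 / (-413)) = 413 / 156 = 2.65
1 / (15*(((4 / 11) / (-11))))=-121 / 60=-2.02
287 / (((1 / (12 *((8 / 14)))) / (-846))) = -1664928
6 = 6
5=5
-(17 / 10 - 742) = 7403 / 10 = 740.30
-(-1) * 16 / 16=1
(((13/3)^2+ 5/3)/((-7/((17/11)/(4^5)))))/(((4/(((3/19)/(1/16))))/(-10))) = 1955/70224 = 0.03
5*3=15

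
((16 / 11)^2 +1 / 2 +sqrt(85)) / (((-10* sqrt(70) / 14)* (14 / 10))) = sqrt(70)* (-242* sqrt(85) -633) / 16940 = -1.41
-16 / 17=-0.94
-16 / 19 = -0.84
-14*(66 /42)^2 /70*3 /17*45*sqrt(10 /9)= -1089*sqrt(10) /833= -4.13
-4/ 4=-1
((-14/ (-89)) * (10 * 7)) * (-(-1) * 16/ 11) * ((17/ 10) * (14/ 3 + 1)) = 453152/ 2937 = 154.29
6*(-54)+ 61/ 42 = -13547/ 42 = -322.55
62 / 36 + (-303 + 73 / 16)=-42727 / 144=-296.72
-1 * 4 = -4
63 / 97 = 0.65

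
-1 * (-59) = 59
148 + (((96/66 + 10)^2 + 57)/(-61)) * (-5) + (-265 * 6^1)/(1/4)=-45736907/7381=-6196.57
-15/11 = -1.36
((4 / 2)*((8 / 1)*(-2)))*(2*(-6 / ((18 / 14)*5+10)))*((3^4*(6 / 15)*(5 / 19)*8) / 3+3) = 1314432 / 2185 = 601.57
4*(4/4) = 4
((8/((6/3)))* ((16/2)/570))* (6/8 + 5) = 92/285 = 0.32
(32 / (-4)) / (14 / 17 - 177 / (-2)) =-272 / 3037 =-0.09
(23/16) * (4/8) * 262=3013/16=188.31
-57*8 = -456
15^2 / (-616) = -225 / 616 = -0.37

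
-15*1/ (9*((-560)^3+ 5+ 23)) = 5/ 526847916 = 0.00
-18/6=-3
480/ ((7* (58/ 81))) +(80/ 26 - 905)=-2127455/ 2639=-806.16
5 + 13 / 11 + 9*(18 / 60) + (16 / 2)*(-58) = -50063 / 110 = -455.12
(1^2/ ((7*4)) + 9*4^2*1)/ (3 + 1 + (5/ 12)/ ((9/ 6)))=36297/ 1078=33.67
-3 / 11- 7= -80 / 11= -7.27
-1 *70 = -70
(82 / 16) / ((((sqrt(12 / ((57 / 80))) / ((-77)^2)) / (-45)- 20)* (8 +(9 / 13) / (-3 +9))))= -720889563569175 / 22830423701764496 +28441413* sqrt(95) / 11415211850882248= -0.03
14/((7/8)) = 16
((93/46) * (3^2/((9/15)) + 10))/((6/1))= 775/92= 8.42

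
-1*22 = -22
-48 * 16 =-768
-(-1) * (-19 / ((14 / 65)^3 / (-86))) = 224368625 / 1372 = 163533.98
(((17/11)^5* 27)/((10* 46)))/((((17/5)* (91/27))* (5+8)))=60886809/17528146636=0.00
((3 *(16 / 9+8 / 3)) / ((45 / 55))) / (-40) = -11 / 27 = -0.41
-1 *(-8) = 8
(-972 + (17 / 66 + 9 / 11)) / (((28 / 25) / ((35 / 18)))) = -8010125 / 4752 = -1685.63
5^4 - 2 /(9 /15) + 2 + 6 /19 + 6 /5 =178177 /285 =625.18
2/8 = 1/4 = 0.25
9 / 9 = 1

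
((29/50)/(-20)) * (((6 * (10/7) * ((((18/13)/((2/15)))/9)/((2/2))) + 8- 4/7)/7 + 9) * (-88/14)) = 2331571/1114750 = 2.09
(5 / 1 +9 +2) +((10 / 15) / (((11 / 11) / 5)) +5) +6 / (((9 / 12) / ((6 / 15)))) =413 / 15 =27.53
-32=-32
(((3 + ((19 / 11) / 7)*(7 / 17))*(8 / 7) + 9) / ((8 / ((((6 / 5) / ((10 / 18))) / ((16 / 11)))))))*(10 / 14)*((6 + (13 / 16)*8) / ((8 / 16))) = 2216835 / 53312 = 41.58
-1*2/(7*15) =-2/105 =-0.02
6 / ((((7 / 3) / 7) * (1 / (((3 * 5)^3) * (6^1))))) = 364500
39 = 39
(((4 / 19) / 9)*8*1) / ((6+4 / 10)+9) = 160 / 13167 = 0.01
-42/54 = -7/9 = -0.78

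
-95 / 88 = -1.08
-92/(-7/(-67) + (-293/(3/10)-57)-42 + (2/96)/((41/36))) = 3032688/35454229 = 0.09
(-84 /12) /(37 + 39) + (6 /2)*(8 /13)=1.75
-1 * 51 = -51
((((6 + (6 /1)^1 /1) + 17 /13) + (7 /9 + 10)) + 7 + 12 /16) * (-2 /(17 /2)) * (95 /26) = -1415405 /51714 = -27.37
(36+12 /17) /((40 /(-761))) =-59358 /85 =-698.33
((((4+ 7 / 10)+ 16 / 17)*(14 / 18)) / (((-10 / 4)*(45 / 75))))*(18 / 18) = -6713 / 2295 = -2.93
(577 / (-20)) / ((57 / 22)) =-6347 / 570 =-11.14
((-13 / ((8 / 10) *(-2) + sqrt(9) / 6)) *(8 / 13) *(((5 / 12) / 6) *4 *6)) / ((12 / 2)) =200 / 99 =2.02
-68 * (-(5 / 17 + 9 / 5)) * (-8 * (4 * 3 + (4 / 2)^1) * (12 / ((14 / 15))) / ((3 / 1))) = -68352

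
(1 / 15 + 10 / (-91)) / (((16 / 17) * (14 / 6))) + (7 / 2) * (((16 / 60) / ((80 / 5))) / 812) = -34777 / 1773408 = -0.02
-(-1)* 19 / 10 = 19 / 10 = 1.90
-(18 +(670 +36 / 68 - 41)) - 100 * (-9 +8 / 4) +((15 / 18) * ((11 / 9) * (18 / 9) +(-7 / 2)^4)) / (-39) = 28190147 / 572832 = 49.21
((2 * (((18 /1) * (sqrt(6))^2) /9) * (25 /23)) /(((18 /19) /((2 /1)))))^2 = 3032.98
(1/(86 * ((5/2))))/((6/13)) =13/1290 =0.01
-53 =-53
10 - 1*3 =7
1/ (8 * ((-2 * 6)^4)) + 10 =1658881/ 165888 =10.00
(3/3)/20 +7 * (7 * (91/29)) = 153.81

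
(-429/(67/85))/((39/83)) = -77605/67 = -1158.28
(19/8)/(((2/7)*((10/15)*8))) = 1.56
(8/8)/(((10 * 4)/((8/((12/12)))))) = 1/5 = 0.20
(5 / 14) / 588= 5 / 8232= 0.00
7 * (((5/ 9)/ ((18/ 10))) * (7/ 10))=245/ 162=1.51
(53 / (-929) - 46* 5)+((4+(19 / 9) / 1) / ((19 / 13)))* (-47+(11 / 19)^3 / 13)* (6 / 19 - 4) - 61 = 995420367492 / 2300295971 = 432.74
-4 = -4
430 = 430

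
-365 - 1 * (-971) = 606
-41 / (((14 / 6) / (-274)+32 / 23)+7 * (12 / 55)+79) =-1039830 / 2077379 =-0.50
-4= -4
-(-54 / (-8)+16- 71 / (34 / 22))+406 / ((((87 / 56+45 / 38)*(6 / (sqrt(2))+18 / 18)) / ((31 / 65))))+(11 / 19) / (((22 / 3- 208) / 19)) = 13391504*sqrt(2) / 1072955+73541900659 / 3875513460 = 36.63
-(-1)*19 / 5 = 3.80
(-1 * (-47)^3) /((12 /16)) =415292 /3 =138430.67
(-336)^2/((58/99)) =5588352/29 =192701.79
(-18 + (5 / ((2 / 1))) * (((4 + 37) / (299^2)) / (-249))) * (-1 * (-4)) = -72.00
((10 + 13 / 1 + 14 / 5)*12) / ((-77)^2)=1548 / 29645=0.05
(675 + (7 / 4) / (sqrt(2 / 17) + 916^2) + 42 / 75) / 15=20213185103178449 / 448809544099125 - 7 * sqrt(34) / 718095270558600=45.04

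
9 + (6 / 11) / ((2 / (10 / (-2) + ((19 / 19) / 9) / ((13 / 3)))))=1093 / 143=7.64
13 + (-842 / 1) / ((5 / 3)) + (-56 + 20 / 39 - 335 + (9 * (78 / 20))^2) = 1362359 / 3900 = 349.32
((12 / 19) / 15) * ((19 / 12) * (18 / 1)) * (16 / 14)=48 / 35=1.37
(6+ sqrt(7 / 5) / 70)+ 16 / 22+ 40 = sqrt(35) / 350+ 514 / 11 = 46.74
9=9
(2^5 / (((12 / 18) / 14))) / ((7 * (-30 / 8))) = -128 / 5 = -25.60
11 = 11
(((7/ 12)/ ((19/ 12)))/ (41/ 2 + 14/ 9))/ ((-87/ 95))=-210/ 11513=-0.02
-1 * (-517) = 517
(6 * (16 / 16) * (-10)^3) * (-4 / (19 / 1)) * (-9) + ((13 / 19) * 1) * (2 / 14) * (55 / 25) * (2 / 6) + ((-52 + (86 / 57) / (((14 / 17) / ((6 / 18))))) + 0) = -68347136 / 5985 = -11419.74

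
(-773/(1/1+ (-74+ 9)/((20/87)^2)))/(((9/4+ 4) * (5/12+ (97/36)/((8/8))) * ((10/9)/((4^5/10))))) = 256462848/86027375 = 2.98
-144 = -144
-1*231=-231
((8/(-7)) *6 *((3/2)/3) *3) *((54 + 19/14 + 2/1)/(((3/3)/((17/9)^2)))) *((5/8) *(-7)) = 1160335/126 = 9209.01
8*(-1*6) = -48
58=58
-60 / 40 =-3 / 2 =-1.50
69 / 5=13.80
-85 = -85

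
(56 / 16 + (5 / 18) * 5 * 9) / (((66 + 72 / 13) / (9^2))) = 2808 / 155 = 18.12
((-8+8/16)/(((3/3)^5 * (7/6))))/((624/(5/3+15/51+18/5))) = -709/12376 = -0.06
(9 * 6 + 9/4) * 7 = 1575/4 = 393.75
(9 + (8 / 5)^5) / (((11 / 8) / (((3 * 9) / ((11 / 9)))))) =118375992 / 378125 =313.06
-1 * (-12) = 12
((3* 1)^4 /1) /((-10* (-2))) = 81 /20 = 4.05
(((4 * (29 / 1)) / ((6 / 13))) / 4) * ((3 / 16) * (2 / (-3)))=-377 / 48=-7.85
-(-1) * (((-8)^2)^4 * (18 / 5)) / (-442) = -150994944 / 1105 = -136647.01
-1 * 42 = -42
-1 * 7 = -7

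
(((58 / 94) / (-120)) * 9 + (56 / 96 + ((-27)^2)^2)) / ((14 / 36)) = 8991990807 / 6580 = 1366563.95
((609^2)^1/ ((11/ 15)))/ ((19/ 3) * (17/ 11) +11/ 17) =283723965/ 5854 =48466.68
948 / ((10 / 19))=1801.20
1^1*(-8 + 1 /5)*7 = -273 /5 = -54.60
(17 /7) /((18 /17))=289 /126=2.29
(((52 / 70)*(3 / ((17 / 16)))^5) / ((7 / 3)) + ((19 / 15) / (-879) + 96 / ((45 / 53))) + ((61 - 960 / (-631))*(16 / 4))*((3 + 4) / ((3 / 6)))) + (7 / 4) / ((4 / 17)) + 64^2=72004775534660687233 / 9261261838669680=7774.83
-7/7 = -1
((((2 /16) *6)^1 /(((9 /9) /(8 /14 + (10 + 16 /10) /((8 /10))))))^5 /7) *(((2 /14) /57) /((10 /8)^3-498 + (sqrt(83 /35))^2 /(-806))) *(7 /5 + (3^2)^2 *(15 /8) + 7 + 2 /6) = -9745135873940867907 /455551664687386624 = -21.39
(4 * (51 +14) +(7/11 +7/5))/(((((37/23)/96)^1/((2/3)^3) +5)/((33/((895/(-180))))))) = -9164648448/26646835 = -343.93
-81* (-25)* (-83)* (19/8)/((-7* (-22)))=-3193425/1232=-2592.07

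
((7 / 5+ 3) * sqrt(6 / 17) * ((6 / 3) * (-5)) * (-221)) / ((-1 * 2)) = -286 * sqrt(102) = -2888.46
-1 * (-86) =86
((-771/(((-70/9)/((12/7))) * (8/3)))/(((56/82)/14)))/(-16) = -2560491/31360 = -81.65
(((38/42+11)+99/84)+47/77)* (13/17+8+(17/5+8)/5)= 151.24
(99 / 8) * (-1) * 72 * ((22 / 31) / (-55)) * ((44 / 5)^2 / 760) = 431244 / 368125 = 1.17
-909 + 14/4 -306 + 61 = -2301/2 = -1150.50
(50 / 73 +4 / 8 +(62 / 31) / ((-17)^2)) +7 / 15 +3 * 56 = 107378573 / 632910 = 169.66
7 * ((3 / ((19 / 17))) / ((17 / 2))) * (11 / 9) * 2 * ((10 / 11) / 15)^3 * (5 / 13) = 1120 / 2420847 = 0.00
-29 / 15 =-1.93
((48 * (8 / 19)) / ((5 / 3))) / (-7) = -1152 / 665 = -1.73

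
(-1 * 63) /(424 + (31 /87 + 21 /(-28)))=-0.15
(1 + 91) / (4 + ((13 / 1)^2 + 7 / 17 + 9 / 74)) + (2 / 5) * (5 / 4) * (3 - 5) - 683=-149204884 / 218305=-683.47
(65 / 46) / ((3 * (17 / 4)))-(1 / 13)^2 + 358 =70989643 / 198237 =358.10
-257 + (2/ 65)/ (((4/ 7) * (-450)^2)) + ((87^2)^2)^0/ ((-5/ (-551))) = -3864509993/ 26325000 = -146.80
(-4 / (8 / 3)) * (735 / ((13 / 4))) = -4410 / 13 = -339.23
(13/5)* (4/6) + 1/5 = 29/15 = 1.93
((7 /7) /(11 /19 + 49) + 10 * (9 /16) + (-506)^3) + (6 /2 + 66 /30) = -129554205.15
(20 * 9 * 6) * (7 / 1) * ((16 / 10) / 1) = 12096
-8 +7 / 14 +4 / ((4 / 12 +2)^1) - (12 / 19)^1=-1707 / 266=-6.42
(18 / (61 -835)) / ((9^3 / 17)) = -17 / 31347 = -0.00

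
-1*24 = -24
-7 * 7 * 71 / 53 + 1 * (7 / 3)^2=-28714 / 477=-60.20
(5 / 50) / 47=1 / 470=0.00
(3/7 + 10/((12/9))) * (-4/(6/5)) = -185/7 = -26.43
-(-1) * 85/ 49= 1.73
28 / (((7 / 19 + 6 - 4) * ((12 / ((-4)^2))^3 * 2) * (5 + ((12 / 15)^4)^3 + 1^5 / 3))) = 2.59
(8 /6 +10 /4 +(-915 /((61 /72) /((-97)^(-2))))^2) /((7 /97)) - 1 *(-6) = 2273165459 /38332266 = 59.30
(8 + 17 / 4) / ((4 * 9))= 49 / 144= 0.34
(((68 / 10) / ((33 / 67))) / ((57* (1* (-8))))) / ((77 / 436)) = -124151 / 724185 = -0.17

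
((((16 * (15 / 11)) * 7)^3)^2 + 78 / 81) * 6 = 1214085997264988121172 / 15944049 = 76146654922158.61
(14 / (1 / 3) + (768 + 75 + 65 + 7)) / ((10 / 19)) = 1818.30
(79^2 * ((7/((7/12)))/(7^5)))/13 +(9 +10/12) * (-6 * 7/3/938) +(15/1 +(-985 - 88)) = -92910502541/87833382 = -1057.80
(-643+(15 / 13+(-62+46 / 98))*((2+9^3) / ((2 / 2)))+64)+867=-43847.42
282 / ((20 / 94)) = 6627 / 5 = 1325.40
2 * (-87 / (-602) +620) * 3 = 1119981 / 301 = 3720.87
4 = 4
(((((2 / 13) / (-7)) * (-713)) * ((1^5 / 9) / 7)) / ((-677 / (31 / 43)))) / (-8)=22103 / 667573452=0.00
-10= -10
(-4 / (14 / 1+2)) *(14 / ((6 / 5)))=-35 / 12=-2.92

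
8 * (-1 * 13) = -104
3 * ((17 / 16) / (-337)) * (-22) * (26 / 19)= 7293 / 25612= 0.28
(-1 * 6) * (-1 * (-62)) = -372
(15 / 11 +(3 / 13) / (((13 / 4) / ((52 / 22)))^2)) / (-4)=-2337 / 6292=-0.37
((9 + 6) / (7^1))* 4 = 8.57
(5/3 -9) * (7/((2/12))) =-308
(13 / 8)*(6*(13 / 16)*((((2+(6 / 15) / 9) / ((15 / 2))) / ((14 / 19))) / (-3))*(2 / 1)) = -73853 / 37800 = -1.95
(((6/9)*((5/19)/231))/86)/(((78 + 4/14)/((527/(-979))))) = -2635/43393082436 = -0.00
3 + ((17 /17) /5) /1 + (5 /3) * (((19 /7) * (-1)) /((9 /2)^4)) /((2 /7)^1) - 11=-771437 /98415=-7.84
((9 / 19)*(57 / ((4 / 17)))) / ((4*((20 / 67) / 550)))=1691415 / 32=52856.72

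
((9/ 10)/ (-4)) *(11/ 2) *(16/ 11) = -9/ 5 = -1.80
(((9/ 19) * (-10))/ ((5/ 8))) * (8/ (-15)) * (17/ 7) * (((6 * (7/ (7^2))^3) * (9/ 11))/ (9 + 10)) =352512/ 47671855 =0.01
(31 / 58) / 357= 0.00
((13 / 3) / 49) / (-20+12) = -13 / 1176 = -0.01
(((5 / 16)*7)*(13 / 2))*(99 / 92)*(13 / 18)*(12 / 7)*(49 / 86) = 1366365 / 126592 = 10.79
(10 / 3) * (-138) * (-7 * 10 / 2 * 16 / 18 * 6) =257600 / 3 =85866.67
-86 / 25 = -3.44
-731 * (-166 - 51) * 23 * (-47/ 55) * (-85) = 2915088379/ 11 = 265008034.45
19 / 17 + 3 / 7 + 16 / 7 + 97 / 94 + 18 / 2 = 155081 / 11186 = 13.86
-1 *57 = -57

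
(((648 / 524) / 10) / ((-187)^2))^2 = 0.00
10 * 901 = 9010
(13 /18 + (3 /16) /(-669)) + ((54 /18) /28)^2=577015 /786744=0.73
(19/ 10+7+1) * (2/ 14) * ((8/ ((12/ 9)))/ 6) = 99/ 70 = 1.41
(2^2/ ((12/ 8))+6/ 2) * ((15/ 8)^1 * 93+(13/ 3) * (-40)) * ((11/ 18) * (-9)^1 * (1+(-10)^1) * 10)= 23375/ 8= 2921.88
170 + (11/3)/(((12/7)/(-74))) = 211/18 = 11.72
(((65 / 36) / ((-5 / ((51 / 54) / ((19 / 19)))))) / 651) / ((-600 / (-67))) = -14807 / 253108800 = -0.00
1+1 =2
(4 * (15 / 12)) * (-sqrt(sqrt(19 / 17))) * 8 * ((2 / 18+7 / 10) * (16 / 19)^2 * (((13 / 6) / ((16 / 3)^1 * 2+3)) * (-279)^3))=1172482242048 * 17^(3 / 4) * 19^(1 / 4) / 251617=81450055.59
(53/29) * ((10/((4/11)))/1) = 2915/58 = 50.26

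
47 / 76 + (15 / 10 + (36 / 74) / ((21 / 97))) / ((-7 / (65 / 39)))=-37719 / 137788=-0.27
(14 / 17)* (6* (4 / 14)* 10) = 240 / 17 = 14.12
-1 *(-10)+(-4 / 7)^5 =167046 / 16807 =9.94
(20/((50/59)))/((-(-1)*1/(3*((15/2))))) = 531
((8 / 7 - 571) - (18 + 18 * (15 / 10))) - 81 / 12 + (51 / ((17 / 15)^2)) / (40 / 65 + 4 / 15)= -2950420 / 5117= -576.59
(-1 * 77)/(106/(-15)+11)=-1155/59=-19.58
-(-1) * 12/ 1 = 12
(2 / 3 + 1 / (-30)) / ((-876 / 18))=-19 / 1460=-0.01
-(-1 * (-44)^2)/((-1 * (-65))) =1936/65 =29.78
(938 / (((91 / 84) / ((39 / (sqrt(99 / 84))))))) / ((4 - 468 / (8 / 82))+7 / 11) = -1876 * sqrt(231) / 4393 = -6.49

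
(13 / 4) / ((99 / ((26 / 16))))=169 / 3168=0.05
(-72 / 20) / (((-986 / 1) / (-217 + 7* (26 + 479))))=29862 / 2465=12.11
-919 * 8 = -7352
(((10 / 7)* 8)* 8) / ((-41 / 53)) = -33920 / 287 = -118.19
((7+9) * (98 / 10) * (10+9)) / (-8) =-1862 / 5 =-372.40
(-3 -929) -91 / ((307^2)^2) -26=-8509793293049 / 8882874001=-958.00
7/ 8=0.88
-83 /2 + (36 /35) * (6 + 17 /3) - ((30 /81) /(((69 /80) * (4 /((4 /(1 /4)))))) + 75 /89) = -10631663 /331614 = -32.06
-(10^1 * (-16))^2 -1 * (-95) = -25505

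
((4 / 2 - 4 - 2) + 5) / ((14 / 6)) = 0.43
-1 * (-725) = 725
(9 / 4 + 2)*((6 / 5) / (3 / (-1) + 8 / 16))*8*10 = -163.20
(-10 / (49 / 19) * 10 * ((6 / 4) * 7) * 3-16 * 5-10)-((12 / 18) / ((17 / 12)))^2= -2653468 / 2023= -1311.65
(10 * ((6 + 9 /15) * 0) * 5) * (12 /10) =0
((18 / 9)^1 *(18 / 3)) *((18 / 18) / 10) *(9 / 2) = 27 / 5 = 5.40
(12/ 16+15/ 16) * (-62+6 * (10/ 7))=-5049/ 56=-90.16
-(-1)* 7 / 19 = 7 / 19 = 0.37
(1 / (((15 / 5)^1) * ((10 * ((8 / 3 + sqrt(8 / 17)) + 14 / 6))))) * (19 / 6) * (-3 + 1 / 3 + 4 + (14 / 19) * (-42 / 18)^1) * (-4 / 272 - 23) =17215 / 90072 - 3443 * sqrt(34) / 765612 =0.16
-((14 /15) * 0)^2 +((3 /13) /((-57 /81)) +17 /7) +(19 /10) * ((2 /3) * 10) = 76598 /5187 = 14.77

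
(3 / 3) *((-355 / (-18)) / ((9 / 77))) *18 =27335 / 9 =3037.22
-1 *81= -81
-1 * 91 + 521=430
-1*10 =-10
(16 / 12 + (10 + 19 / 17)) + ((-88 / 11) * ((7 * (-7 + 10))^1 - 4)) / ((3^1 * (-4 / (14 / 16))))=1521 / 68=22.37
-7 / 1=-7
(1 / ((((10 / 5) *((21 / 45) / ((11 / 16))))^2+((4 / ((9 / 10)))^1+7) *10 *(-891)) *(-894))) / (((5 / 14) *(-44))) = -1155 / 1654545512104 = -0.00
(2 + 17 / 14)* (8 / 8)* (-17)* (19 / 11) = -14535 / 154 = -94.38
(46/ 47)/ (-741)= -46/ 34827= -0.00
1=1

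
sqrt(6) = 2.45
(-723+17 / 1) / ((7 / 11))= -7766 / 7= -1109.43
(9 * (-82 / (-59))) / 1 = 738 / 59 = 12.51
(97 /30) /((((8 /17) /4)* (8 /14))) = 11543 /240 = 48.10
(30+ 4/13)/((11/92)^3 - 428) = -0.07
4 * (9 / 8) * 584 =2628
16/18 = 8/9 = 0.89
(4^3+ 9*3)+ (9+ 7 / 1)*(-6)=-5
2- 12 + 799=789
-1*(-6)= 6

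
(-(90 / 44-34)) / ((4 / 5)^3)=87875 / 1408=62.41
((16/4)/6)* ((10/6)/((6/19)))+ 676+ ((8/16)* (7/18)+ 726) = 151817/108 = 1405.71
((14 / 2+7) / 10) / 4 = 7 / 20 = 0.35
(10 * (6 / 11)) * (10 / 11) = 600 / 121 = 4.96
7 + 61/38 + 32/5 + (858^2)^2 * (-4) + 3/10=-205936225259026/95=-2167749739568.69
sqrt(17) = 4.12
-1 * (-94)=94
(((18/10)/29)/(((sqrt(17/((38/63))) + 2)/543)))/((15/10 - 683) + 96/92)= 17084952/4171014755 - 674406* sqrt(4522)/4171014755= -0.01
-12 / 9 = -4 / 3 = -1.33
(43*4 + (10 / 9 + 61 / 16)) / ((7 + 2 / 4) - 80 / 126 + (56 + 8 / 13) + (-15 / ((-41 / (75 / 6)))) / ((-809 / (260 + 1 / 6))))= 76899241783 / 26952336812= 2.85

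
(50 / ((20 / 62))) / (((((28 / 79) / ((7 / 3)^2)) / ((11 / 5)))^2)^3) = 1570610847533438049162439 / 6802444800000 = 230889172012.60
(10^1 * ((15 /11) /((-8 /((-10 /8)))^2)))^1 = 1875 /5632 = 0.33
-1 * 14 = -14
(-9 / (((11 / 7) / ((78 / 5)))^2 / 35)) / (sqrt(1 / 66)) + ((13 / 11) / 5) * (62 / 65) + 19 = 5287 / 275- 18781308 * sqrt(66) / 605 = -252179.23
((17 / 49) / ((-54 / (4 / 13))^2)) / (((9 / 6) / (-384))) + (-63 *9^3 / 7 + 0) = -39607783697 / 6036849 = -6561.00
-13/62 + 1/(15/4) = 53/930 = 0.06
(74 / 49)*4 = 296 / 49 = 6.04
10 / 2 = 5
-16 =-16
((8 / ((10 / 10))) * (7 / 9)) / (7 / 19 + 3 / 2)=2128 / 639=3.33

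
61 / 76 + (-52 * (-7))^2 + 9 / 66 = 110767441 / 836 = 132496.94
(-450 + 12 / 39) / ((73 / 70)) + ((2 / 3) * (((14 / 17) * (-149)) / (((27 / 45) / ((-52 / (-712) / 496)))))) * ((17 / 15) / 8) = -1950990496931 / 4524406848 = -431.21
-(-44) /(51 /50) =2200 /51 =43.14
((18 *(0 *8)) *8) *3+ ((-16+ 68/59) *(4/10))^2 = 3069504/87025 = 35.27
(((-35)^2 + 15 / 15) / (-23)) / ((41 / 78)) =-95628 / 943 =-101.41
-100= -100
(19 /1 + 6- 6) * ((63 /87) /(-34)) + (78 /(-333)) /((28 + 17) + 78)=-5473183 /13461858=-0.41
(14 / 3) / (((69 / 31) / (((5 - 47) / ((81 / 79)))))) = -480004 / 5589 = -85.88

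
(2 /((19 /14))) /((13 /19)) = 28 /13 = 2.15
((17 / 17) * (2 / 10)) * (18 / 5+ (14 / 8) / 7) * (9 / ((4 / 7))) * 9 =43659 / 400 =109.15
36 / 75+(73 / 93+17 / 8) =63053 / 18600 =3.39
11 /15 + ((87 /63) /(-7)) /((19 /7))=1318 /1995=0.66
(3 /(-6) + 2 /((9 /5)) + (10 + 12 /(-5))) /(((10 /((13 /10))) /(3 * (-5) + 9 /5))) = -105677 /7500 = -14.09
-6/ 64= -3/ 32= -0.09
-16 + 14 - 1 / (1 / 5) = -7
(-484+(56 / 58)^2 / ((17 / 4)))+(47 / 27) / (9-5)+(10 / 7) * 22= -4884558239 / 10808532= -451.92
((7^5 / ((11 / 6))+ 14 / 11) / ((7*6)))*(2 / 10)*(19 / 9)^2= 2600644 / 13365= 194.59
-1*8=-8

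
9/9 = 1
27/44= 0.61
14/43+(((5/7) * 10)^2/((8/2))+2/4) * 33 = 1844653/4214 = 437.74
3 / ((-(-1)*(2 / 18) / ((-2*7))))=-378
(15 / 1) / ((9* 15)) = 1 / 9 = 0.11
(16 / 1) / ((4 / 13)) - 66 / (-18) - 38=53 / 3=17.67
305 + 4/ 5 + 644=4749/ 5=949.80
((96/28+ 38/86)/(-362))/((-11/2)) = 1165/599291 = 0.00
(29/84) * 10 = 145/42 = 3.45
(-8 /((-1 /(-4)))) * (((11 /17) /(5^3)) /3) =-352 /6375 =-0.06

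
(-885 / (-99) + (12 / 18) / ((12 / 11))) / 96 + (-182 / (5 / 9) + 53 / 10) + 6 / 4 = -30479377 / 95040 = -320.70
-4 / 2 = -2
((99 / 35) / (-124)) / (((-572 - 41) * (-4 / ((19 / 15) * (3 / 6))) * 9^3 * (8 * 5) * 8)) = -0.00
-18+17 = -1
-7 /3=-2.33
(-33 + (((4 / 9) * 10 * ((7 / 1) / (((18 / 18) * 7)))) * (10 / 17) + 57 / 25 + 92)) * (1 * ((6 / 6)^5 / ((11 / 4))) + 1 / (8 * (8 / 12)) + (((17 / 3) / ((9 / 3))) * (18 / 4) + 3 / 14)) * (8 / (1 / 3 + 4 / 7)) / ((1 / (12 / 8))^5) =11298610377 / 284240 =39750.25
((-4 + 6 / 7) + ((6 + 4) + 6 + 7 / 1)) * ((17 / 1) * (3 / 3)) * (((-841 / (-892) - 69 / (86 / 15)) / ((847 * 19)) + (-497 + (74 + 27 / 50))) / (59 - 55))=-1400450199087461 / 39280379600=-35652.66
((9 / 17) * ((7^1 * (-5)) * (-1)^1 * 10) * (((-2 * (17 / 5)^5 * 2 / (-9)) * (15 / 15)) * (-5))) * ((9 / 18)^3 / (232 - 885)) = 584647 / 16325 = 35.81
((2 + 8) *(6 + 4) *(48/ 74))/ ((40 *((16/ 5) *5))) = 15/ 148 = 0.10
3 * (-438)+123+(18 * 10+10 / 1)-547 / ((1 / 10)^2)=-55701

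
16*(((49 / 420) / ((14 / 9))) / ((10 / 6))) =18 / 25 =0.72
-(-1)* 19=19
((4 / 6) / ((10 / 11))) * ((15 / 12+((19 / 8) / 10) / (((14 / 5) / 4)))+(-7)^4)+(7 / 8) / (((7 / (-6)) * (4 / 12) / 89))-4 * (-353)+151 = 524941 / 168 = 3124.65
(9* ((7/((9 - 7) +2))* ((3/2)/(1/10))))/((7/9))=1215/4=303.75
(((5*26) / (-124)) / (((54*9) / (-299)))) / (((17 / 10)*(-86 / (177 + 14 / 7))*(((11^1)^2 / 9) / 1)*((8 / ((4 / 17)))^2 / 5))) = -86971625 / 342330843888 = -0.00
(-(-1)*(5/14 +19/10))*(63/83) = 711/415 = 1.71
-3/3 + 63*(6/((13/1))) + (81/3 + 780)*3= 31838/13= 2449.08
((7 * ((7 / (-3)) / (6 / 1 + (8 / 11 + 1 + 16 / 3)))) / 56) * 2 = -77 / 1724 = -0.04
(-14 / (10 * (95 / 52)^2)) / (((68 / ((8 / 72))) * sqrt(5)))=-4732 * sqrt(5) / 34520625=-0.00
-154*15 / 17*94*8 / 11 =-157920 / 17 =-9289.41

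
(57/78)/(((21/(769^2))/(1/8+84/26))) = 3921314791/56784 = 69056.68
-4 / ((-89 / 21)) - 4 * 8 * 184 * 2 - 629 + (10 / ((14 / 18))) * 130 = -6686427 / 623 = -10732.63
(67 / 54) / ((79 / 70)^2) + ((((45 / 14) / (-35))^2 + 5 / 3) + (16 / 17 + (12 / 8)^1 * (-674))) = -27715651748189 / 27511800876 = -1007.41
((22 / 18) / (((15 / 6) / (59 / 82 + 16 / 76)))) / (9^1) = 1771 / 35055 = 0.05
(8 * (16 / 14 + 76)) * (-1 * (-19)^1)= 82080 / 7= 11725.71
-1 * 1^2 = -1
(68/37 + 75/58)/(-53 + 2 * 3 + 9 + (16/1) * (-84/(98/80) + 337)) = 47033/63946508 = 0.00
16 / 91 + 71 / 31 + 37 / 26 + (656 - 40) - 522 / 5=14541951 / 28210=515.49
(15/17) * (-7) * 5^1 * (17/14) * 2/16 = -75/16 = -4.69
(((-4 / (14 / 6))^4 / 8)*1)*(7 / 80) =162 / 1715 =0.09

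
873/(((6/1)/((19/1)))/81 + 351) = 447849/180065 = 2.49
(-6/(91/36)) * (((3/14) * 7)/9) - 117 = -10683/91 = -117.40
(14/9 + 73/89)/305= 1903/244305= 0.01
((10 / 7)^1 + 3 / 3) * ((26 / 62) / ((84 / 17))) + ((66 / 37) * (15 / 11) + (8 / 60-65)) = -209844431 / 3372180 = -62.23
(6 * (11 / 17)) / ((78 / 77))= 847 / 221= 3.83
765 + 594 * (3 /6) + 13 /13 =1063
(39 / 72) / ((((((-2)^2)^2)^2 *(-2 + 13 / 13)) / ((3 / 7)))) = -13 / 14336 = -0.00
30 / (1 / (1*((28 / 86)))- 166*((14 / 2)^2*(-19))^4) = -0.00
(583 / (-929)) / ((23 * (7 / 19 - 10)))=11077 / 3910161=0.00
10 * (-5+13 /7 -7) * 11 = -7810 /7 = -1115.71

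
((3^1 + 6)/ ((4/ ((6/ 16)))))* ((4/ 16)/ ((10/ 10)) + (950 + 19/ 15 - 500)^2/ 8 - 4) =137437833/ 6400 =21474.66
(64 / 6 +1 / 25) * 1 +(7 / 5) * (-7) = 68 / 75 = 0.91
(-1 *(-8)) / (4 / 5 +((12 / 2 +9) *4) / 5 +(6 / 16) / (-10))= 640 / 1021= 0.63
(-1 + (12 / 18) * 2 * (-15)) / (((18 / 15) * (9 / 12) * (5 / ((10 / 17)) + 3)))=-140 / 69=-2.03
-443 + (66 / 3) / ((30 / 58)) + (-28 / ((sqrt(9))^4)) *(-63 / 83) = -1494763 / 3735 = -400.20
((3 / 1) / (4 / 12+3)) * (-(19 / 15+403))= -363.84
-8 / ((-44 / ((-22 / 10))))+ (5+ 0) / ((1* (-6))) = -37 / 30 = -1.23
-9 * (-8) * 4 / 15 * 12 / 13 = 1152 / 65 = 17.72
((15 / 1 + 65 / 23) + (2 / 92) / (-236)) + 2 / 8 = 196233 / 10856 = 18.08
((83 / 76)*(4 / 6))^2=6889 / 12996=0.53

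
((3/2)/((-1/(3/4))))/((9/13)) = -13/8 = -1.62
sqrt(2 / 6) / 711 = sqrt(3) / 2133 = 0.00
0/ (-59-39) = 0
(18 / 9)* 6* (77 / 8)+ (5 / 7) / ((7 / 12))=11439 / 98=116.72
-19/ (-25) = 19/ 25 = 0.76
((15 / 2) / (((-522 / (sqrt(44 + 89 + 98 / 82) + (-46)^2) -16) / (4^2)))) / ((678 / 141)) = -2102598863880 / 1368834362929 -368010 *sqrt(225582) / 1368834362929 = -1.54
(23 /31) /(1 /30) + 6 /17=22.61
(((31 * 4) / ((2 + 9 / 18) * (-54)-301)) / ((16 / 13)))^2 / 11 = 162409 / 33456896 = 0.00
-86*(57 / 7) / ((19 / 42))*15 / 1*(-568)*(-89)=-1173817440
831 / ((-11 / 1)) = -831 / 11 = -75.55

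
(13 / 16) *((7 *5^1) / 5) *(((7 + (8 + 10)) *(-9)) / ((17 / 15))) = -1129.14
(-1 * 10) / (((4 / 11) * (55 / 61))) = -61 / 2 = -30.50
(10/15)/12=1/18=0.06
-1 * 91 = -91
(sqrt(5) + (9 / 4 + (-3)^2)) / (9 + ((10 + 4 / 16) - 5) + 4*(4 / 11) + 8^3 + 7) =44*sqrt(5) / 23527 + 495 / 23527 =0.03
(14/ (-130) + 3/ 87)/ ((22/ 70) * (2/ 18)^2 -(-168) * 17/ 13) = -78246/ 234810187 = -0.00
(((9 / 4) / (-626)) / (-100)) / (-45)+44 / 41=55087959 / 51332000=1.07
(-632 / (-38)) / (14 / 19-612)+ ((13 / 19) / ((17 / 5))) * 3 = 1081331 / 1875661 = 0.58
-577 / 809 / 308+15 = 3737003 / 249172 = 15.00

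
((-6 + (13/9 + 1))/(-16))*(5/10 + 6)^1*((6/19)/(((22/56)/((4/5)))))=2912/3135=0.93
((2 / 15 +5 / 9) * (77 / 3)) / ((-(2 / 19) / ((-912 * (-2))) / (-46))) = 14093696.71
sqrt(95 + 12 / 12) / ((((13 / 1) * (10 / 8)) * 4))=4 * sqrt(6) / 65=0.15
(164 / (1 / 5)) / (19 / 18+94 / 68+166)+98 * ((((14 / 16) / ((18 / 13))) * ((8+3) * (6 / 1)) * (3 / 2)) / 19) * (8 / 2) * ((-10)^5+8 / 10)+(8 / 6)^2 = -2844071103557758 / 22034205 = -129075276.53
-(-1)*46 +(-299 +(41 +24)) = -188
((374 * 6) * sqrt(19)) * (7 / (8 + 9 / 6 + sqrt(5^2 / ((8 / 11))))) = 4456.78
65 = 65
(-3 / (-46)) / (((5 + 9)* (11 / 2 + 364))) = 3 / 237958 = 0.00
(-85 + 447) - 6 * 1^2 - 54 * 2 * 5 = -184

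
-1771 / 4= -442.75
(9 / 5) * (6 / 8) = 27 / 20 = 1.35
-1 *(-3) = 3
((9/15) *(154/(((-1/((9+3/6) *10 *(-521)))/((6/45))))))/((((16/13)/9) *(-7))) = -12740013/20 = -637000.65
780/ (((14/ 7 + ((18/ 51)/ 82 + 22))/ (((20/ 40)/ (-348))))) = -3485/ 74646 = -0.05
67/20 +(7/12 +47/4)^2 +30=33383/180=185.46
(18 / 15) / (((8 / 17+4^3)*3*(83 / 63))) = 1071 / 227420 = 0.00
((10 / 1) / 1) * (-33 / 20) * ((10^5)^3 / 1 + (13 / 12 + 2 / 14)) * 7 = -924000000000001133 / 8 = -115500000000000141.62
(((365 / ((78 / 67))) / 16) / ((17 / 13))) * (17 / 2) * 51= 415735 / 64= 6495.86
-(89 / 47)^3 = -704969 / 103823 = -6.79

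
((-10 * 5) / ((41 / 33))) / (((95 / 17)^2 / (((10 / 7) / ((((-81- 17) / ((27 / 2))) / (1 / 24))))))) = 429165 / 40613944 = 0.01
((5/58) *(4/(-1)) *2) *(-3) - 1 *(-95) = 2815/29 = 97.07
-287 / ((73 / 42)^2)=-506268 / 5329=-95.00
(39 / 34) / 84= 13 / 952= 0.01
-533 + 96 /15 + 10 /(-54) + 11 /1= -69631 /135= -515.79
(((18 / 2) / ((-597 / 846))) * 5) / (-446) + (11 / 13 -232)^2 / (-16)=-400708262545 / 119995408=-3339.36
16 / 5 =3.20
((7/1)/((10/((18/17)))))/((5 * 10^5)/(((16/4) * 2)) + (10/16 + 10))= 56/4723025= 0.00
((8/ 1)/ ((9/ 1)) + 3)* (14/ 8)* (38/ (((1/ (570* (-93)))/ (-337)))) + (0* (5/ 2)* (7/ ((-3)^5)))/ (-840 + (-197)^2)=4619924575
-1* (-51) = 51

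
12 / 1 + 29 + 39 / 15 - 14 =148 / 5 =29.60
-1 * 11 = -11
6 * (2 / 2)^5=6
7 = 7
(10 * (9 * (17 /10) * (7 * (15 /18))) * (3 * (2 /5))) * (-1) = -1071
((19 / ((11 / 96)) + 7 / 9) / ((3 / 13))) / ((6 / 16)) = 1715272 / 891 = 1925.11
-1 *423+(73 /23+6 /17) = -419.47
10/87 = 0.11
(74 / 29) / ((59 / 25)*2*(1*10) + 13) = 370 / 8729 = 0.04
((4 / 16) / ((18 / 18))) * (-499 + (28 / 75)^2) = -2806091 / 22500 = -124.72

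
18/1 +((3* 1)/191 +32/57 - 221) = -2203778/10887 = -202.42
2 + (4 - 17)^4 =28563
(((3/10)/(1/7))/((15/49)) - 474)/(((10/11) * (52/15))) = -770781/5200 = -148.23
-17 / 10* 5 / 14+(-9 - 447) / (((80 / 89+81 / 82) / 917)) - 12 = -1743912505 / 7868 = -221646.23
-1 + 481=480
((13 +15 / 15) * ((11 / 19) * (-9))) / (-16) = 693 / 152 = 4.56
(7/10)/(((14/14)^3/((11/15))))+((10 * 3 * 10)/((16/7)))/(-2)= -39067/600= -65.11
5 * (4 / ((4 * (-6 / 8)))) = -20 / 3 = -6.67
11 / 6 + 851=5117 / 6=852.83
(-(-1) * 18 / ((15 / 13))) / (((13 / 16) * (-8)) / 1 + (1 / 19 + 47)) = 2964 / 7705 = 0.38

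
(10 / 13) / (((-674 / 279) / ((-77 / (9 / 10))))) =27.24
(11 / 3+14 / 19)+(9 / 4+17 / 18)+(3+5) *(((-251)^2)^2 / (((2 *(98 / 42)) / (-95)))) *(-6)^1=18569794143274939 / 4788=3878403120984.74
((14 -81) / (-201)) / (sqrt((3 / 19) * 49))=sqrt(57) / 63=0.12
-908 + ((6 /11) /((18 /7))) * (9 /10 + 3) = -99789 /110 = -907.17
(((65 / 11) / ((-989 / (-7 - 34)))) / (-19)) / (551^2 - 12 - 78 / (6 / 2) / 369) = -15129 / 356239045151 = -0.00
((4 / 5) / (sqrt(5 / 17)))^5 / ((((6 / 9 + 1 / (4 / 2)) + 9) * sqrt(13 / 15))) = 1775616 * sqrt(663) / 61953125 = 0.74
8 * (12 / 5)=96 / 5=19.20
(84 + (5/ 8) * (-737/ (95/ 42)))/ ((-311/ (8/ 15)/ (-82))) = -497084/ 29545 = -16.82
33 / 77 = 3 / 7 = 0.43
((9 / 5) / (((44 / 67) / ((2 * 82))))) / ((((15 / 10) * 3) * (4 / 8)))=199.78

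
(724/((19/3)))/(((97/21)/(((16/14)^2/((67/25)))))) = 10425600/864367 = 12.06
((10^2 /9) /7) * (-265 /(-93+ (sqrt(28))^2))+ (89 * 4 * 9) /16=206.72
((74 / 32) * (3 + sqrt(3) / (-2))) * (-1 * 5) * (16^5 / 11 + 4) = -145496025 / 44 + 48498675 * sqrt(3) / 88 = -2352157.74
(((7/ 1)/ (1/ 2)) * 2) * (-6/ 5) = -168/ 5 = -33.60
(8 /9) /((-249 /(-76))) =608 /2241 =0.27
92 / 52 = 23 / 13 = 1.77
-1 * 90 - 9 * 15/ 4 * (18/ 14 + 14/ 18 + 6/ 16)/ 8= -179715/ 1792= -100.29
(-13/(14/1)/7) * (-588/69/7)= 26/161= 0.16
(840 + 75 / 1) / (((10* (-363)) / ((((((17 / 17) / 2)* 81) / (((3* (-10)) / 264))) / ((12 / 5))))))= 37.43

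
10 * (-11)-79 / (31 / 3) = -3647 / 31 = -117.65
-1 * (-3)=3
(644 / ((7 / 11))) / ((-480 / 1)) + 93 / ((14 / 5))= 26129 / 840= 31.11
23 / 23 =1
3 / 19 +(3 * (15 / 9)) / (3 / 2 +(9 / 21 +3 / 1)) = 1537 / 1311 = 1.17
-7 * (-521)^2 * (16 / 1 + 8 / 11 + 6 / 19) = -6768109894 / 209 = -32383300.93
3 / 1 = 3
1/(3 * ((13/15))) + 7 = 96/13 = 7.38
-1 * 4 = -4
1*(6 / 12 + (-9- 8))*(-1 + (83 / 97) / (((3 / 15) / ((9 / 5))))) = -10725 / 97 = -110.57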